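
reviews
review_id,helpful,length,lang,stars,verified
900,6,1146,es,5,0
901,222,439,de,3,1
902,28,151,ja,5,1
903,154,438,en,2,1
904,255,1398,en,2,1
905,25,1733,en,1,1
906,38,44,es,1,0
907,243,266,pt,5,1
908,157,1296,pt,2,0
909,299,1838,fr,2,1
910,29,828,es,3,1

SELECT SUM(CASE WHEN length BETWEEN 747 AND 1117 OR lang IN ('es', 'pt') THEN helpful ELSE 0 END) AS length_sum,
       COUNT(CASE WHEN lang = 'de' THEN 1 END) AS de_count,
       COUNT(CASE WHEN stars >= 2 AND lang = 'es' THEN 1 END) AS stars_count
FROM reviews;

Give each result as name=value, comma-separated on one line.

length_sum=473, de_count=1, stars_count=2

[length_sum: length BETWEEN 747 AND 1117 OR lang IN ('es', 'pt')]
review_id=900: ✓ → 6
review_id=901: ✗
review_id=902: ✗
review_id=903: ✗
review_id=904: ✗
review_id=905: ✗
review_id=906: ✓ → 38
review_id=907: ✓ → 243
review_id=908: ✓ → 157
review_id=909: ✗
review_id=910: ✓ → 29
length_sum = 6 + 38 + 243 + 157 + 29 = 473
—
[de_count: lang = 'de']
review_id=900: ✗
review_id=901: ✓ → 1
review_id=902: ✗
review_id=903: ✗
review_id=904: ✗
review_id=905: ✗
review_id=906: ✗
review_id=907: ✗
review_id=908: ✗
review_id=909: ✗
review_id=910: ✗
de_count = COUNT(1) = 1
—
[stars_count: stars >= 2 AND lang = 'es']
review_id=900: ✓ → 1
review_id=901: ✗
review_id=902: ✗
review_id=903: ✗
review_id=904: ✗
review_id=905: ✗
review_id=906: ✗
review_id=907: ✗
review_id=908: ✗
review_id=909: ✗
review_id=910: ✓ → 1
stars_count = COUNT(1, 1) = 2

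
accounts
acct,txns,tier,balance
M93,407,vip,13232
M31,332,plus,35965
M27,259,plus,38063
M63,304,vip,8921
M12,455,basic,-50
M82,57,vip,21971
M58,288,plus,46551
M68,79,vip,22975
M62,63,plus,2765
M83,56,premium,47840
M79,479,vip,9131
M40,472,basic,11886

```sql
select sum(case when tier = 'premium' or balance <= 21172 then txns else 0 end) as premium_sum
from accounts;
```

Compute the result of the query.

2236

acct=M93: ✓ → 407
acct=M31: ✗
acct=M27: ✗
acct=M63: ✓ → 304
acct=M12: ✓ → 455
acct=M82: ✗
acct=M58: ✗
acct=M68: ✗
acct=M62: ✓ → 63
acct=M83: ✓ → 56
acct=M79: ✓ → 479
acct=M40: ✓ → 472
premium_sum = 407 + 304 + 455 + 63 + 56 + 479 + 472 = 2236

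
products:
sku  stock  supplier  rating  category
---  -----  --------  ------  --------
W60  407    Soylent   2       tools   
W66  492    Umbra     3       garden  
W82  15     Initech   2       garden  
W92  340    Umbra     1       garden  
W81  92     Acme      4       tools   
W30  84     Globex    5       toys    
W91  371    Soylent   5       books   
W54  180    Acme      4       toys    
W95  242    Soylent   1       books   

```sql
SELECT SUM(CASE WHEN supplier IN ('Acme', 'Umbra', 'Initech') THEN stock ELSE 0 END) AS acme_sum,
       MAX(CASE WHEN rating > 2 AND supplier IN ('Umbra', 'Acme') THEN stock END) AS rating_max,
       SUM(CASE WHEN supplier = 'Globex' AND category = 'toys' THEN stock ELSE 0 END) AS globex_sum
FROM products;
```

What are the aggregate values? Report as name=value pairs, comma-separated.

acme_sum=1119, rating_max=492, globex_sum=84

[acme_sum: supplier IN ('Acme', 'Umbra', 'Initech')]
sku=W60: ✗
sku=W66: ✓ → 492
sku=W82: ✓ → 15
sku=W92: ✓ → 340
sku=W81: ✓ → 92
sku=W30: ✗
sku=W91: ✗
sku=W54: ✓ → 180
sku=W95: ✗
acme_sum = 492 + 15 + 340 + 92 + 180 = 1119
—
[rating_max: rating > 2 AND supplier IN ('Umbra', 'Acme')]
sku=W60: ✗
sku=W66: ✓ → 492
sku=W82: ✗
sku=W92: ✗
sku=W81: ✓ → 92
sku=W30: ✗
sku=W91: ✗
sku=W54: ✓ → 180
sku=W95: ✗
rating_max = MAX(492, 92, 180) = 492
—
[globex_sum: supplier = 'Globex' AND category = 'toys']
sku=W60: ✗
sku=W66: ✗
sku=W82: ✗
sku=W92: ✗
sku=W81: ✗
sku=W30: ✓ → 84
sku=W91: ✗
sku=W54: ✗
sku=W95: ✗
globex_sum = 84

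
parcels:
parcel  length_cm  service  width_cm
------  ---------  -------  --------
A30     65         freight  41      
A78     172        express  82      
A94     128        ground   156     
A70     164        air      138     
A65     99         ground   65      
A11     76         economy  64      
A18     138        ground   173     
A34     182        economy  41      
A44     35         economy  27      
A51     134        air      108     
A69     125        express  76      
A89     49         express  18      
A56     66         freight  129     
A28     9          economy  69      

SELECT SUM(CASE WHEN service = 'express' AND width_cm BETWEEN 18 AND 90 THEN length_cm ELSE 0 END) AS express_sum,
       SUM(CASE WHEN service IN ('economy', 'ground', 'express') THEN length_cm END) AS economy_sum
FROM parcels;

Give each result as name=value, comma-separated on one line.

express_sum=346, economy_sum=1013

[express_sum: service = 'express' AND width_cm BETWEEN 18 AND 90]
parcel=A30: ✗
parcel=A78: ✓ → 172
parcel=A94: ✗
parcel=A70: ✗
parcel=A65: ✗
parcel=A11: ✗
parcel=A18: ✗
parcel=A34: ✗
parcel=A44: ✗
parcel=A51: ✗
parcel=A69: ✓ → 125
parcel=A89: ✓ → 49
parcel=A56: ✗
parcel=A28: ✗
express_sum = 172 + 125 + 49 = 346
—
[economy_sum: service IN ('economy', 'ground', 'express')]
parcel=A30: ✗
parcel=A78: ✓ → 172
parcel=A94: ✓ → 128
parcel=A70: ✗
parcel=A65: ✓ → 99
parcel=A11: ✓ → 76
parcel=A18: ✓ → 138
parcel=A34: ✓ → 182
parcel=A44: ✓ → 35
parcel=A51: ✗
parcel=A69: ✓ → 125
parcel=A89: ✓ → 49
parcel=A56: ✗
parcel=A28: ✓ → 9
economy_sum = 172 + 128 + 99 + 76 + 138 + 182 + 35 + 125 + 49 + 9 = 1013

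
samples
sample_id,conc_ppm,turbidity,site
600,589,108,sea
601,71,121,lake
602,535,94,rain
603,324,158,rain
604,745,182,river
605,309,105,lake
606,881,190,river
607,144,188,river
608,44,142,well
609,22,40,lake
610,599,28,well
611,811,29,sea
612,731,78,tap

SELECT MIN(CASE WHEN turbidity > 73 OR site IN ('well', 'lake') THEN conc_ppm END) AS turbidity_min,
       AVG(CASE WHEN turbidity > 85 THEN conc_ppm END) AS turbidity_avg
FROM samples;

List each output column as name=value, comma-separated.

turbidity_min=22, turbidity_avg=404.6666666667

[turbidity_min: turbidity > 73 OR site IN ('well', 'lake')]
sample_id=600: ✓ → 589
sample_id=601: ✓ → 71
sample_id=602: ✓ → 535
sample_id=603: ✓ → 324
sample_id=604: ✓ → 745
sample_id=605: ✓ → 309
sample_id=606: ✓ → 881
sample_id=607: ✓ → 144
sample_id=608: ✓ → 44
sample_id=609: ✓ → 22
sample_id=610: ✓ → 599
sample_id=611: ✗
sample_id=612: ✓ → 731
turbidity_min = MIN(589, 71, 535, 324, 745, 309, 881, 144, 44, 22, 599, 731) = 22
—
[turbidity_avg: turbidity > 85]
sample_id=600: ✓ → 589
sample_id=601: ✓ → 71
sample_id=602: ✓ → 535
sample_id=603: ✓ → 324
sample_id=604: ✓ → 745
sample_id=605: ✓ → 309
sample_id=606: ✓ → 881
sample_id=607: ✓ → 144
sample_id=608: ✓ → 44
sample_id=609: ✗
sample_id=610: ✗
sample_id=611: ✗
sample_id=612: ✗
turbidity_avg = (589 + 71 + 535 + 324 + 745 + 309 + 881 + 144 + 44) / 9 = 404.6666666667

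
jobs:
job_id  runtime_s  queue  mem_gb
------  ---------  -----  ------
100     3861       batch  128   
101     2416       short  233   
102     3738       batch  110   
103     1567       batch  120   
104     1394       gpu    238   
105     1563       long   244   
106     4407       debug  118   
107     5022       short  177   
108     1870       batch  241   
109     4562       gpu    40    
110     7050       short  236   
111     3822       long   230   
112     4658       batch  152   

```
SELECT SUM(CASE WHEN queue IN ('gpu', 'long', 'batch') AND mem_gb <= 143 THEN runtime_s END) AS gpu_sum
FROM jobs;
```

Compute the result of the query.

job_id=100: ✓ → 3861
job_id=101: ✗
job_id=102: ✓ → 3738
job_id=103: ✓ → 1567
job_id=104: ✗
job_id=105: ✗
job_id=106: ✗
job_id=107: ✗
job_id=108: ✗
job_id=109: ✓ → 4562
job_id=110: ✗
job_id=111: ✗
job_id=112: ✗
gpu_sum = 3861 + 3738 + 1567 + 4562 = 13728

13728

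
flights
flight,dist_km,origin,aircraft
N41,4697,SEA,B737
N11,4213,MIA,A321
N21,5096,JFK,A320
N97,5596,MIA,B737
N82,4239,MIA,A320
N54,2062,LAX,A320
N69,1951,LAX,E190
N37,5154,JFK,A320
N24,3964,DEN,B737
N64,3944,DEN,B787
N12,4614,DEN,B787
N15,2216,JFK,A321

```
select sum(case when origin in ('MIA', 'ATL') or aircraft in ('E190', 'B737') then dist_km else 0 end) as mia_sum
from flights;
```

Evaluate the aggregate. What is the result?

flight=N41: ✓ → 4697
flight=N11: ✓ → 4213
flight=N21: ✗
flight=N97: ✓ → 5596
flight=N82: ✓ → 4239
flight=N54: ✗
flight=N69: ✓ → 1951
flight=N37: ✗
flight=N24: ✓ → 3964
flight=N64: ✗
flight=N12: ✗
flight=N15: ✗
mia_sum = 4697 + 4213 + 5596 + 4239 + 1951 + 3964 = 24660

24660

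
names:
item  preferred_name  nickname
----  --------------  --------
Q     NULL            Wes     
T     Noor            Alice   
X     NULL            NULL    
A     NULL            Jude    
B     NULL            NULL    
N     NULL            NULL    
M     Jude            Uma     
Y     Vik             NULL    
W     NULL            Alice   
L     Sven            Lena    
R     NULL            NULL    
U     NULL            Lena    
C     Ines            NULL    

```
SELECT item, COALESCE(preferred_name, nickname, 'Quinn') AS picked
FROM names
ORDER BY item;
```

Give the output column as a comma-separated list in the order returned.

item=A: preferred_name=NULL, nickname=Jude → Jude
item=B: preferred_name=NULL, nickname=NULL, → literal Quinn → Quinn
item=C: preferred_name=Ines → Ines
item=L: preferred_name=Sven → Sven
item=M: preferred_name=Jude → Jude
item=N: preferred_name=NULL, nickname=NULL, → literal Quinn → Quinn
item=Q: preferred_name=NULL, nickname=Wes → Wes
item=R: preferred_name=NULL, nickname=NULL, → literal Quinn → Quinn
item=T: preferred_name=Noor → Noor
item=U: preferred_name=NULL, nickname=Lena → Lena
item=W: preferred_name=NULL, nickname=Alice → Alice
item=X: preferred_name=NULL, nickname=NULL, → literal Quinn → Quinn
item=Y: preferred_name=Vik → Vik

Jude, Quinn, Ines, Sven, Jude, Quinn, Wes, Quinn, Noor, Lena, Alice, Quinn, Vik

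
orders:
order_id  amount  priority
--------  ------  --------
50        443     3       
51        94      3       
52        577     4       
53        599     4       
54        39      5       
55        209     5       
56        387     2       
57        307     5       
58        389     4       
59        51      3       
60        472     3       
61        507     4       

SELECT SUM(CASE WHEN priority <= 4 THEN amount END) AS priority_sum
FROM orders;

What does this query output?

order_id=50: ✓ → 443
order_id=51: ✓ → 94
order_id=52: ✓ → 577
order_id=53: ✓ → 599
order_id=54: ✗
order_id=55: ✗
order_id=56: ✓ → 387
order_id=57: ✗
order_id=58: ✓ → 389
order_id=59: ✓ → 51
order_id=60: ✓ → 472
order_id=61: ✓ → 507
priority_sum = 443 + 94 + 577 + 599 + 387 + 389 + 51 + 472 + 507 = 3519

3519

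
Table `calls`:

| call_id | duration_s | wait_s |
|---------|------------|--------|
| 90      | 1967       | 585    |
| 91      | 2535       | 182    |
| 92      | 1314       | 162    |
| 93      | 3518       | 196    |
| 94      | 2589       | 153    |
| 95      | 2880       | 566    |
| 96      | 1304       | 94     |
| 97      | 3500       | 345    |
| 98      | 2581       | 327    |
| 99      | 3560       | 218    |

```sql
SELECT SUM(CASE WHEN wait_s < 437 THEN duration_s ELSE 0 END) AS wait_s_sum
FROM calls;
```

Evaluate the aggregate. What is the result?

20901

call_id=90: ✗
call_id=91: ✓ → 2535
call_id=92: ✓ → 1314
call_id=93: ✓ → 3518
call_id=94: ✓ → 2589
call_id=95: ✗
call_id=96: ✓ → 1304
call_id=97: ✓ → 3500
call_id=98: ✓ → 2581
call_id=99: ✓ → 3560
wait_s_sum = 2535 + 1314 + 3518 + 2589 + 1304 + 3500 + 2581 + 3560 = 20901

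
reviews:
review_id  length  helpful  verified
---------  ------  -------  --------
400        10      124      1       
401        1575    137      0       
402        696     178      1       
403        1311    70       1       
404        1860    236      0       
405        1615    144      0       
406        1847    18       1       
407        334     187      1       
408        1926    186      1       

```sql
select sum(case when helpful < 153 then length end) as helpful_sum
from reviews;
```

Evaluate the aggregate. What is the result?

review_id=400: ✓ → 10
review_id=401: ✓ → 1575
review_id=402: ✗
review_id=403: ✓ → 1311
review_id=404: ✗
review_id=405: ✓ → 1615
review_id=406: ✓ → 1847
review_id=407: ✗
review_id=408: ✗
helpful_sum = 10 + 1575 + 1311 + 1615 + 1847 = 6358

6358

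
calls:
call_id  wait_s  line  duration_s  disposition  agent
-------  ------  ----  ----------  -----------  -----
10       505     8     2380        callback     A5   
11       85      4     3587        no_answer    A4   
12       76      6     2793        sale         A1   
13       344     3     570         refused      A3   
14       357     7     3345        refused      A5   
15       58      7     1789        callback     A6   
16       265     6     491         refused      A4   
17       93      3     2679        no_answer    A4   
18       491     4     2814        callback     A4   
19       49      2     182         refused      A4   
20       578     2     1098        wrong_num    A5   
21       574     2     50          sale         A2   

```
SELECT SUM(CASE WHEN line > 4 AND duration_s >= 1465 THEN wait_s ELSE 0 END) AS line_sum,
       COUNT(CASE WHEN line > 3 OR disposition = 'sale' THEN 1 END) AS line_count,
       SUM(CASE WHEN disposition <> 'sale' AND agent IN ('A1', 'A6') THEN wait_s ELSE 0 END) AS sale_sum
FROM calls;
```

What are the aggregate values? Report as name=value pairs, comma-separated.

[line_sum: line > 4 AND duration_s >= 1465]
call_id=10: ✓ → 505
call_id=11: ✗
call_id=12: ✓ → 76
call_id=13: ✗
call_id=14: ✓ → 357
call_id=15: ✓ → 58
call_id=16: ✗
call_id=17: ✗
call_id=18: ✗
call_id=19: ✗
call_id=20: ✗
call_id=21: ✗
line_sum = 505 + 76 + 357 + 58 = 996
—
[line_count: line > 3 OR disposition = 'sale']
call_id=10: ✓ → 1
call_id=11: ✓ → 1
call_id=12: ✓ → 1
call_id=13: ✗
call_id=14: ✓ → 1
call_id=15: ✓ → 1
call_id=16: ✓ → 1
call_id=17: ✗
call_id=18: ✓ → 1
call_id=19: ✗
call_id=20: ✗
call_id=21: ✓ → 1
line_count = COUNT(1, 1, 1, 1, 1, 1, 1, 1) = 8
—
[sale_sum: disposition <> 'sale' AND agent IN ('A1', 'A6')]
call_id=10: ✗
call_id=11: ✗
call_id=12: ✗
call_id=13: ✗
call_id=14: ✗
call_id=15: ✓ → 58
call_id=16: ✗
call_id=17: ✗
call_id=18: ✗
call_id=19: ✗
call_id=20: ✗
call_id=21: ✗
sale_sum = 58

line_sum=996, line_count=8, sale_sum=58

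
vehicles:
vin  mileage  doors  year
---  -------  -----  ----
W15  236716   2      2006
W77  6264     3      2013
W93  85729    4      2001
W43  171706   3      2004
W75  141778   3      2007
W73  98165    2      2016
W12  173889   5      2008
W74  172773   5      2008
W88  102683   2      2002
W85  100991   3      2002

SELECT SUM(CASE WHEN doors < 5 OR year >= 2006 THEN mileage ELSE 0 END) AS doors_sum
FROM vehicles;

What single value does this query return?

vin=W15: ✓ → 236716
vin=W77: ✓ → 6264
vin=W93: ✓ → 85729
vin=W43: ✓ → 171706
vin=W75: ✓ → 141778
vin=W73: ✓ → 98165
vin=W12: ✓ → 173889
vin=W74: ✓ → 172773
vin=W88: ✓ → 102683
vin=W85: ✓ → 100991
doors_sum = 236716 + 6264 + 85729 + 171706 + 141778 + 98165 + 173889 + 172773 + 102683 + 100991 = 1290694

1290694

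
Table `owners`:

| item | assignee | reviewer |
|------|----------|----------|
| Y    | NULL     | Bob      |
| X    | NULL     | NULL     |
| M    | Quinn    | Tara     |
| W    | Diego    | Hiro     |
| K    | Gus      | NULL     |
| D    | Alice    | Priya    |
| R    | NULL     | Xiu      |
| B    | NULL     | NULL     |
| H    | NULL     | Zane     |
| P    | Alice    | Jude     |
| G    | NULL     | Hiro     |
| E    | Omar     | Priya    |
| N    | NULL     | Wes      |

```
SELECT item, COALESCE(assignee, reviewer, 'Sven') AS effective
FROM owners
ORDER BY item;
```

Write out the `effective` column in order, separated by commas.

Sven, Alice, Omar, Hiro, Zane, Gus, Quinn, Wes, Alice, Xiu, Diego, Sven, Bob

item=B: assignee=NULL, reviewer=NULL, → literal Sven → Sven
item=D: assignee=Alice → Alice
item=E: assignee=Omar → Omar
item=G: assignee=NULL, reviewer=Hiro → Hiro
item=H: assignee=NULL, reviewer=Zane → Zane
item=K: assignee=Gus → Gus
item=M: assignee=Quinn → Quinn
item=N: assignee=NULL, reviewer=Wes → Wes
item=P: assignee=Alice → Alice
item=R: assignee=NULL, reviewer=Xiu → Xiu
item=W: assignee=Diego → Diego
item=X: assignee=NULL, reviewer=NULL, → literal Sven → Sven
item=Y: assignee=NULL, reviewer=Bob → Bob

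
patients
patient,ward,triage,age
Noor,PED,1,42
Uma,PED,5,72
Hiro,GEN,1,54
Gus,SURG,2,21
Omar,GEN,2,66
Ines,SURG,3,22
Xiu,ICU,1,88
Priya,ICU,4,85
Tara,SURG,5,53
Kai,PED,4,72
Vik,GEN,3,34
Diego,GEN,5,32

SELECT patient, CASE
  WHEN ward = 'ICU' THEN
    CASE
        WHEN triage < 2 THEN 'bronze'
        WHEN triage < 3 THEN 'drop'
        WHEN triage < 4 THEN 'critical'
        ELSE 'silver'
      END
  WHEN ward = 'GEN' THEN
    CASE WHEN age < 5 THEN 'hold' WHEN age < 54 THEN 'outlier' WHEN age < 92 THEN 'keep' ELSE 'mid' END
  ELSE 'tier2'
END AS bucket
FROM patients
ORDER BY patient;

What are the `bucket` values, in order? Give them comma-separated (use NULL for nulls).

patient=Diego: ward='GEN' → inner[age < 54] → outlier
patient=Gus: ward='SURG' → outer ELSE → tier2
patient=Hiro: ward='GEN' → inner[age < 92] → keep
patient=Ines: ward='SURG' → outer ELSE → tier2
patient=Kai: ward='PED' → outer ELSE → tier2
patient=Noor: ward='PED' → outer ELSE → tier2
patient=Omar: ward='GEN' → inner[age < 92] → keep
patient=Priya: ward='ICU' → inner[ELSE] → silver
patient=Tara: ward='SURG' → outer ELSE → tier2
patient=Uma: ward='PED' → outer ELSE → tier2
patient=Vik: ward='GEN' → inner[age < 54] → outlier
patient=Xiu: ward='ICU' → inner[triage < 2] → bronze

outlier, tier2, keep, tier2, tier2, tier2, keep, silver, tier2, tier2, outlier, bronze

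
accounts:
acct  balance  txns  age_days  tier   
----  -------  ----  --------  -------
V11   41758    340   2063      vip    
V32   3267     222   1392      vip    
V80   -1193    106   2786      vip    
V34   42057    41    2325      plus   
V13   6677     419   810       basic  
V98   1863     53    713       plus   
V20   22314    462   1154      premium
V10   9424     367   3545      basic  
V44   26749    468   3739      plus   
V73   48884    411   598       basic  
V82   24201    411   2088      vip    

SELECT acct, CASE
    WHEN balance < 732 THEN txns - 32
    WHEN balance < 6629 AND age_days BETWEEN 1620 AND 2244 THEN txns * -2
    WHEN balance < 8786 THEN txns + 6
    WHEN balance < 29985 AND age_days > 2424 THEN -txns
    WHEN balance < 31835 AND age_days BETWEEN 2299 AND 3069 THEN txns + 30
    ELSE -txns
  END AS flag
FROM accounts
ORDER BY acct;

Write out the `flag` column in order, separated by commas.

-367, -340, 425, -462, 228, -41, -468, -411, 74, -411, 59

acct=V10: balance < 29985 AND age_days > 2424 → -367
acct=V11: ELSE → -340
acct=V13: balance < 8786 → 425
acct=V20: ELSE → -462
acct=V32: balance < 8786 → 228
acct=V34: ELSE → -41
acct=V44: balance < 29985 AND age_days > 2424 → -468
acct=V73: ELSE → -411
acct=V80: balance < 732 → 74
acct=V82: ELSE → -411
acct=V98: balance < 8786 → 59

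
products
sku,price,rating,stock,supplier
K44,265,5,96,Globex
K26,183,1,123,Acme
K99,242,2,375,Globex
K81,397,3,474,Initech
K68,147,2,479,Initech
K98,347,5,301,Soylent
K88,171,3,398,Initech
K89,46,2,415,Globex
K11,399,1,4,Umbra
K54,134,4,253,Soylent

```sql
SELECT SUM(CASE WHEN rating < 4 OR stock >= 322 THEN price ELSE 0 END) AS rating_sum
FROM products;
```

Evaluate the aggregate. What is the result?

sku=K44: ✗
sku=K26: ✓ → 183
sku=K99: ✓ → 242
sku=K81: ✓ → 397
sku=K68: ✓ → 147
sku=K98: ✗
sku=K88: ✓ → 171
sku=K89: ✓ → 46
sku=K11: ✓ → 399
sku=K54: ✗
rating_sum = 183 + 242 + 397 + 147 + 171 + 46 + 399 = 1585

1585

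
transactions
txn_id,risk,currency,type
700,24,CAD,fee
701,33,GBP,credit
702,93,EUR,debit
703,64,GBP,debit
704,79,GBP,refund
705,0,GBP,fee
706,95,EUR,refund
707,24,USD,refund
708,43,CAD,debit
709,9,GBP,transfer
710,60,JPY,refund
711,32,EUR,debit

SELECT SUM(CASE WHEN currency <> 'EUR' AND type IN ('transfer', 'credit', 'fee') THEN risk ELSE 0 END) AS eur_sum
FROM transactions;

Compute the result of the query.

txn_id=700: ✓ → 24
txn_id=701: ✓ → 33
txn_id=702: ✗
txn_id=703: ✗
txn_id=704: ✗
txn_id=705: ✓ → 0
txn_id=706: ✗
txn_id=707: ✗
txn_id=708: ✗
txn_id=709: ✓ → 9
txn_id=710: ✗
txn_id=711: ✗
eur_sum = 24 + 33 + 9 = 66

66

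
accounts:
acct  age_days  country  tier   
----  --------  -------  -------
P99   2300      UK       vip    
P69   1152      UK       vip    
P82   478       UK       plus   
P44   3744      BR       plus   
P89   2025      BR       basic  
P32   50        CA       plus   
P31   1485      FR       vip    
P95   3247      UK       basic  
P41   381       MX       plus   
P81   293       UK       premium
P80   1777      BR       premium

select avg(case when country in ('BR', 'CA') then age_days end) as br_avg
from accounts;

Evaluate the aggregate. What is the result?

acct=P99: ✗
acct=P69: ✗
acct=P82: ✗
acct=P44: ✓ → 3744
acct=P89: ✓ → 2025
acct=P32: ✓ → 50
acct=P31: ✗
acct=P95: ✗
acct=P41: ✗
acct=P81: ✗
acct=P80: ✓ → 1777
br_avg = (3744 + 2025 + 50 + 1777) / 4 = 1899

1899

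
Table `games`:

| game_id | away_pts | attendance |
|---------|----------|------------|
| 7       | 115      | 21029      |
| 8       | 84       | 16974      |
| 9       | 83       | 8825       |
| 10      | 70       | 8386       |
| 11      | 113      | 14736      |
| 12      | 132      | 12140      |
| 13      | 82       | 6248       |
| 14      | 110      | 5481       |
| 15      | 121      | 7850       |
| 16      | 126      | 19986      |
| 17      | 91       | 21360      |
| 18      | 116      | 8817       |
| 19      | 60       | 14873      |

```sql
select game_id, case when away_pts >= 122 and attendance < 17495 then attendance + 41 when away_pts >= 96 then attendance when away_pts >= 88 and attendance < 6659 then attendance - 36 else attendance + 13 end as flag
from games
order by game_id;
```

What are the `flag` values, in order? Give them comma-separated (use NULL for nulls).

game_id=7: away_pts >= 96 → 21029
game_id=8: ELSE → 16987
game_id=9: ELSE → 8838
game_id=10: ELSE → 8399
game_id=11: away_pts >= 96 → 14736
game_id=12: away_pts >= 122 and attendance < 17495 → 12181
game_id=13: ELSE → 6261
game_id=14: away_pts >= 96 → 5481
game_id=15: away_pts >= 96 → 7850
game_id=16: away_pts >= 96 → 19986
game_id=17: ELSE → 21373
game_id=18: away_pts >= 96 → 8817
game_id=19: ELSE → 14886

21029, 16987, 8838, 8399, 14736, 12181, 6261, 5481, 7850, 19986, 21373, 8817, 14886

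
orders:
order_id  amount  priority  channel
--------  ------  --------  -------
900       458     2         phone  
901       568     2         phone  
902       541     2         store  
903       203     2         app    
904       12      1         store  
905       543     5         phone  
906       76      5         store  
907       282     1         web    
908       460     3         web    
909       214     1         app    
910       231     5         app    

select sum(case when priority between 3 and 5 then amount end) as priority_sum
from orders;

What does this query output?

order_id=900: ✗
order_id=901: ✗
order_id=902: ✗
order_id=903: ✗
order_id=904: ✗
order_id=905: ✓ → 543
order_id=906: ✓ → 76
order_id=907: ✗
order_id=908: ✓ → 460
order_id=909: ✗
order_id=910: ✓ → 231
priority_sum = 543 + 76 + 460 + 231 = 1310

1310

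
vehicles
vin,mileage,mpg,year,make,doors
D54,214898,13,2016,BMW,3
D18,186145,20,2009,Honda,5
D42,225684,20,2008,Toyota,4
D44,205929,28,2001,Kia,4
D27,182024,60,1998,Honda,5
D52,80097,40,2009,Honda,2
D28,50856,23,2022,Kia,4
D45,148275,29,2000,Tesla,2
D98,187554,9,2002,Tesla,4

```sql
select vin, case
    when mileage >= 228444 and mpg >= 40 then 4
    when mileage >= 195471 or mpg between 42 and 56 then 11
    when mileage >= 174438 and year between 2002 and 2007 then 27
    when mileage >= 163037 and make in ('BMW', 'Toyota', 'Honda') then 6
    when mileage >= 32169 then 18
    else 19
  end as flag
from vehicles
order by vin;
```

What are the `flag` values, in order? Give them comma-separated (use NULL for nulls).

6, 6, 18, 11, 11, 18, 18, 11, 27

vin=D18: mileage >= 163037 and make in ('BMW', 'Toyota', 'Honda') → 6
vin=D27: mileage >= 163037 and make in ('BMW', 'Toyota', 'Honda') → 6
vin=D28: mileage >= 32169 → 18
vin=D42: mileage >= 195471 or mpg between 42 and 56 → 11
vin=D44: mileage >= 195471 or mpg between 42 and 56 → 11
vin=D45: mileage >= 32169 → 18
vin=D52: mileage >= 32169 → 18
vin=D54: mileage >= 195471 or mpg between 42 and 56 → 11
vin=D98: mileage >= 174438 and year between 2002 and 2007 → 27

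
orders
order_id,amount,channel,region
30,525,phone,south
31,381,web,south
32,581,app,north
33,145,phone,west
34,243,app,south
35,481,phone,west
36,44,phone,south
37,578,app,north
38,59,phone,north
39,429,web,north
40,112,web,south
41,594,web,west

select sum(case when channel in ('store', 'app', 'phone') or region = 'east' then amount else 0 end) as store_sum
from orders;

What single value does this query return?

order_id=30: ✓ → 525
order_id=31: ✗
order_id=32: ✓ → 581
order_id=33: ✓ → 145
order_id=34: ✓ → 243
order_id=35: ✓ → 481
order_id=36: ✓ → 44
order_id=37: ✓ → 578
order_id=38: ✓ → 59
order_id=39: ✗
order_id=40: ✗
order_id=41: ✗
store_sum = 525 + 581 + 145 + 243 + 481 + 44 + 578 + 59 = 2656

2656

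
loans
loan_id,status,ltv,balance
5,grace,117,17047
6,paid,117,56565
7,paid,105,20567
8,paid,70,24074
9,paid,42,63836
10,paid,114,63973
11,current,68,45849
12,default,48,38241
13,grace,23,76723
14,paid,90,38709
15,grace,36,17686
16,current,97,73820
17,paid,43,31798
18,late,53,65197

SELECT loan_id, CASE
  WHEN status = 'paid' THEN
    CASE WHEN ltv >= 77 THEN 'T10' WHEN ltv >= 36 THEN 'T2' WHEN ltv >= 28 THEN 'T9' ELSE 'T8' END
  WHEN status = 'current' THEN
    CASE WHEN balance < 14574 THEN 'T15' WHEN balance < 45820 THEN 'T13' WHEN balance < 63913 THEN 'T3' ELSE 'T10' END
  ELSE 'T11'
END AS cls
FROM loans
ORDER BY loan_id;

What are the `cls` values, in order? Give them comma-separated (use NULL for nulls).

loan_id=5: status='grace' → outer ELSE → T11
loan_id=6: status='paid' → inner[ltv >= 77] → T10
loan_id=7: status='paid' → inner[ltv >= 77] → T10
loan_id=8: status='paid' → inner[ltv >= 36] → T2
loan_id=9: status='paid' → inner[ltv >= 36] → T2
loan_id=10: status='paid' → inner[ltv >= 77] → T10
loan_id=11: status='current' → inner[balance < 63913] → T3
loan_id=12: status='default' → outer ELSE → T11
loan_id=13: status='grace' → outer ELSE → T11
loan_id=14: status='paid' → inner[ltv >= 77] → T10
loan_id=15: status='grace' → outer ELSE → T11
loan_id=16: status='current' → inner[ELSE] → T10
loan_id=17: status='paid' → inner[ltv >= 36] → T2
loan_id=18: status='late' → outer ELSE → T11

T11, T10, T10, T2, T2, T10, T3, T11, T11, T10, T11, T10, T2, T11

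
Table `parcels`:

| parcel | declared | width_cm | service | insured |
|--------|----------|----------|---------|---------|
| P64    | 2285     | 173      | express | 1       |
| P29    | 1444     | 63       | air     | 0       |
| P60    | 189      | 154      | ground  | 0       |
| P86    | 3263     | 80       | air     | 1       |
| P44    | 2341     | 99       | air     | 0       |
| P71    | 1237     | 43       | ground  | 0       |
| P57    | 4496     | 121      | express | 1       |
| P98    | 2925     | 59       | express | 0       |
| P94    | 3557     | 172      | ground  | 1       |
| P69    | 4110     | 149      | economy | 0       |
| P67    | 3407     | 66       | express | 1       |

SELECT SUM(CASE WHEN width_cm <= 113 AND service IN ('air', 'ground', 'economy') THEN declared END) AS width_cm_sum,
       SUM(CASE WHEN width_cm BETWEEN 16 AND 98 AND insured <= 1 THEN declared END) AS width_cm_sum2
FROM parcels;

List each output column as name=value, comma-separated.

[width_cm_sum: width_cm <= 113 AND service IN ('air', 'ground', 'economy')]
parcel=P64: ✗
parcel=P29: ✓ → 1444
parcel=P60: ✗
parcel=P86: ✓ → 3263
parcel=P44: ✓ → 2341
parcel=P71: ✓ → 1237
parcel=P57: ✗
parcel=P98: ✗
parcel=P94: ✗
parcel=P69: ✗
parcel=P67: ✗
width_cm_sum = 1444 + 3263 + 2341 + 1237 = 8285
—
[width_cm_sum2: width_cm BETWEEN 16 AND 98 AND insured <= 1]
parcel=P64: ✗
parcel=P29: ✓ → 1444
parcel=P60: ✗
parcel=P86: ✓ → 3263
parcel=P44: ✗
parcel=P71: ✓ → 1237
parcel=P57: ✗
parcel=P98: ✓ → 2925
parcel=P94: ✗
parcel=P69: ✗
parcel=P67: ✓ → 3407
width_cm_sum2 = 1444 + 3263 + 1237 + 2925 + 3407 = 12276

width_cm_sum=8285, width_cm_sum2=12276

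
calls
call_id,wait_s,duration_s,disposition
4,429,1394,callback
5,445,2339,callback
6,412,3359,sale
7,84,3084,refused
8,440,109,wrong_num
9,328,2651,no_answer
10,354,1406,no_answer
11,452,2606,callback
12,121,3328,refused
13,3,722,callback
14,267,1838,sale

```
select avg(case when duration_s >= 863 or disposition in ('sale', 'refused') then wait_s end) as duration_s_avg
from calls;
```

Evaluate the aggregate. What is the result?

321.3333333333

call_id=4: ✓ → 429
call_id=5: ✓ → 445
call_id=6: ✓ → 412
call_id=7: ✓ → 84
call_id=8: ✗
call_id=9: ✓ → 328
call_id=10: ✓ → 354
call_id=11: ✓ → 452
call_id=12: ✓ → 121
call_id=13: ✗
call_id=14: ✓ → 267
duration_s_avg = (429 + 445 + 412 + 84 + 328 + 354 + 452 + 121 + 267) / 9 = 321.3333333333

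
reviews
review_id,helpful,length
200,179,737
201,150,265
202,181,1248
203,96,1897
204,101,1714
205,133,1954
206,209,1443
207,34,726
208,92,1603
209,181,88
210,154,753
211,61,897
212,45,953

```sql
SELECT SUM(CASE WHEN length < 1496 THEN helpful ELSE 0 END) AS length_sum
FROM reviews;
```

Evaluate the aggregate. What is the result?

1194

review_id=200: ✓ → 179
review_id=201: ✓ → 150
review_id=202: ✓ → 181
review_id=203: ✗
review_id=204: ✗
review_id=205: ✗
review_id=206: ✓ → 209
review_id=207: ✓ → 34
review_id=208: ✗
review_id=209: ✓ → 181
review_id=210: ✓ → 154
review_id=211: ✓ → 61
review_id=212: ✓ → 45
length_sum = 179 + 150 + 181 + 209 + 34 + 181 + 154 + 61 + 45 = 1194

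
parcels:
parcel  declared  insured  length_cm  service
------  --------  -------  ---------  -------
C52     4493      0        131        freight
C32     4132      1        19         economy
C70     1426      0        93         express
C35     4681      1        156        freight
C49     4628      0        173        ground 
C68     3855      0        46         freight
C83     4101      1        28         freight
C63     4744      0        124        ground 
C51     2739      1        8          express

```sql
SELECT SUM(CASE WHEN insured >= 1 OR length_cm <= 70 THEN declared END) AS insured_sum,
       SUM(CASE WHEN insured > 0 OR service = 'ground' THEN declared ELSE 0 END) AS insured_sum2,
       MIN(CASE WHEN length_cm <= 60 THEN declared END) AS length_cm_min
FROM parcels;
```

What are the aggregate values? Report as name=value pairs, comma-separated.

insured_sum=19508, insured_sum2=25025, length_cm_min=2739

[insured_sum: insured >= 1 OR length_cm <= 70]
parcel=C52: ✗
parcel=C32: ✓ → 4132
parcel=C70: ✗
parcel=C35: ✓ → 4681
parcel=C49: ✗
parcel=C68: ✓ → 3855
parcel=C83: ✓ → 4101
parcel=C63: ✗
parcel=C51: ✓ → 2739
insured_sum = 4132 + 4681 + 3855 + 4101 + 2739 = 19508
—
[insured_sum2: insured > 0 OR service = 'ground']
parcel=C52: ✗
parcel=C32: ✓ → 4132
parcel=C70: ✗
parcel=C35: ✓ → 4681
parcel=C49: ✓ → 4628
parcel=C68: ✗
parcel=C83: ✓ → 4101
parcel=C63: ✓ → 4744
parcel=C51: ✓ → 2739
insured_sum2 = 4132 + 4681 + 4628 + 4101 + 4744 + 2739 = 25025
—
[length_cm_min: length_cm <= 60]
parcel=C52: ✗
parcel=C32: ✓ → 4132
parcel=C70: ✗
parcel=C35: ✗
parcel=C49: ✗
parcel=C68: ✓ → 3855
parcel=C83: ✓ → 4101
parcel=C63: ✗
parcel=C51: ✓ → 2739
length_cm_min = MIN(4132, 3855, 4101, 2739) = 2739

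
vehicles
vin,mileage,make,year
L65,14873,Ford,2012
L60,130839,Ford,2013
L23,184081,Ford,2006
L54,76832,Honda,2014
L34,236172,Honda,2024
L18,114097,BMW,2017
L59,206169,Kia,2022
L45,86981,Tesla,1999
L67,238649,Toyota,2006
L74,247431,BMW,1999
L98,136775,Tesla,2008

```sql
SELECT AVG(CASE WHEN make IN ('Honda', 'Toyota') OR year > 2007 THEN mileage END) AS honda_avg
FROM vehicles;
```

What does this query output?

144300.75

vin=L65: ✓ → 14873
vin=L60: ✓ → 130839
vin=L23: ✗
vin=L54: ✓ → 76832
vin=L34: ✓ → 236172
vin=L18: ✓ → 114097
vin=L59: ✓ → 206169
vin=L45: ✗
vin=L67: ✓ → 238649
vin=L74: ✗
vin=L98: ✓ → 136775
honda_avg = (14873 + 130839 + 76832 + 236172 + 114097 + 206169 + 238649 + 136775) / 8 = 144300.75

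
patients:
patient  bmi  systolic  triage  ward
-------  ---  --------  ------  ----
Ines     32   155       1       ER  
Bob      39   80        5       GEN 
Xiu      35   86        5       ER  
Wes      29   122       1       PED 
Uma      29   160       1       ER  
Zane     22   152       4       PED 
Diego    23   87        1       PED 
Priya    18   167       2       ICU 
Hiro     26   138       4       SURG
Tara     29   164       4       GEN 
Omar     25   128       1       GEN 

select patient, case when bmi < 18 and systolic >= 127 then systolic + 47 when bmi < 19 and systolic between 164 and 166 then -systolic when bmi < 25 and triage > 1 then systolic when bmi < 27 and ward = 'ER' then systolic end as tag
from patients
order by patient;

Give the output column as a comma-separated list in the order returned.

patient=Bob: (no match → NULL) → NULL
patient=Diego: (no match → NULL) → NULL
patient=Hiro: (no match → NULL) → NULL
patient=Ines: (no match → NULL) → NULL
patient=Omar: (no match → NULL) → NULL
patient=Priya: bmi < 25 and triage > 1 → 167
patient=Tara: (no match → NULL) → NULL
patient=Uma: (no match → NULL) → NULL
patient=Wes: (no match → NULL) → NULL
patient=Xiu: (no match → NULL) → NULL
patient=Zane: bmi < 25 and triage > 1 → 152

NULL, NULL, NULL, NULL, NULL, 167, NULL, NULL, NULL, NULL, 152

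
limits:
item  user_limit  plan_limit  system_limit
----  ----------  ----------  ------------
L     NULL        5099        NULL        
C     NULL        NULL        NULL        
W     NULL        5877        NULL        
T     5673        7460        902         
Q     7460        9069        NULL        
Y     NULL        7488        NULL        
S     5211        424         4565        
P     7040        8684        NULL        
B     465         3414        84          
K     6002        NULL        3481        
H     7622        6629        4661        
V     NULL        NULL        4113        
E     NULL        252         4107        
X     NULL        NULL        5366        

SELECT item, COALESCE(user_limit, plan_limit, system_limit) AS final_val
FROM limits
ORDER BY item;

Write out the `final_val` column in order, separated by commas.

465, NULL, 252, 7622, 6002, 5099, 7040, 7460, 5211, 5673, 4113, 5877, 5366, 7488

item=B: user_limit=465 → 465
item=C: user_limit=NULL, plan_limit=NULL, system_limit=NULL (all NULL) → NULL
item=E: user_limit=NULL, plan_limit=252 → 252
item=H: user_limit=7622 → 7622
item=K: user_limit=6002 → 6002
item=L: user_limit=NULL, plan_limit=5099 → 5099
item=P: user_limit=7040 → 7040
item=Q: user_limit=7460 → 7460
item=S: user_limit=5211 → 5211
item=T: user_limit=5673 → 5673
item=V: user_limit=NULL, plan_limit=NULL, system_limit=4113 → 4113
item=W: user_limit=NULL, plan_limit=5877 → 5877
item=X: user_limit=NULL, plan_limit=NULL, system_limit=5366 → 5366
item=Y: user_limit=NULL, plan_limit=7488 → 7488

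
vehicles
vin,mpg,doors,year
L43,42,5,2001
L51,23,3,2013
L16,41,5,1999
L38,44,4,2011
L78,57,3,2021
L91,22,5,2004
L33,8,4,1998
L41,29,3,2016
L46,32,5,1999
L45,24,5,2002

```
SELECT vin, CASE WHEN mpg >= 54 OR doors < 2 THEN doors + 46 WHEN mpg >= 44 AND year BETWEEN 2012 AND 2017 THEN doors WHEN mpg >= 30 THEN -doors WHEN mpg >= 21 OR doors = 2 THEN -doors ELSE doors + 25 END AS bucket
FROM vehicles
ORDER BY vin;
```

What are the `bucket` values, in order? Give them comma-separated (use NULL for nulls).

vin=L16: mpg >= 30 → -5
vin=L33: ELSE → 29
vin=L38: mpg >= 30 → -4
vin=L41: mpg >= 21 OR doors = 2 → -3
vin=L43: mpg >= 30 → -5
vin=L45: mpg >= 21 OR doors = 2 → -5
vin=L46: mpg >= 30 → -5
vin=L51: mpg >= 21 OR doors = 2 → -3
vin=L78: mpg >= 54 OR doors < 2 → 49
vin=L91: mpg >= 21 OR doors = 2 → -5

-5, 29, -4, -3, -5, -5, -5, -3, 49, -5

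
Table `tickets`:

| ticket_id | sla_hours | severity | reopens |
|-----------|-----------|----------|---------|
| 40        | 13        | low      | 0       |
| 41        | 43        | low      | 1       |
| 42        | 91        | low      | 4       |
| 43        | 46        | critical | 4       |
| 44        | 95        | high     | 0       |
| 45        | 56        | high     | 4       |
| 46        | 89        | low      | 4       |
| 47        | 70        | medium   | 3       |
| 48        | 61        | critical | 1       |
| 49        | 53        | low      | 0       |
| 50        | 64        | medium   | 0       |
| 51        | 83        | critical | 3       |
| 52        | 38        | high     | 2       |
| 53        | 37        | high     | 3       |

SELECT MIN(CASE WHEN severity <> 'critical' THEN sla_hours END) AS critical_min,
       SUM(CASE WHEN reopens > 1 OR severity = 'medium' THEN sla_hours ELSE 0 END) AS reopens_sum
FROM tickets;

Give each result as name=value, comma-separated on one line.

critical_min=13, reopens_sum=574

[critical_min: severity <> 'critical']
ticket_id=40: ✓ → 13
ticket_id=41: ✓ → 43
ticket_id=42: ✓ → 91
ticket_id=43: ✗
ticket_id=44: ✓ → 95
ticket_id=45: ✓ → 56
ticket_id=46: ✓ → 89
ticket_id=47: ✓ → 70
ticket_id=48: ✗
ticket_id=49: ✓ → 53
ticket_id=50: ✓ → 64
ticket_id=51: ✗
ticket_id=52: ✓ → 38
ticket_id=53: ✓ → 37
critical_min = MIN(13, 43, 91, 95, 56, 89, 70, 53, 64, 38, 37) = 13
—
[reopens_sum: reopens > 1 OR severity = 'medium']
ticket_id=40: ✗
ticket_id=41: ✗
ticket_id=42: ✓ → 91
ticket_id=43: ✓ → 46
ticket_id=44: ✗
ticket_id=45: ✓ → 56
ticket_id=46: ✓ → 89
ticket_id=47: ✓ → 70
ticket_id=48: ✗
ticket_id=49: ✗
ticket_id=50: ✓ → 64
ticket_id=51: ✓ → 83
ticket_id=52: ✓ → 38
ticket_id=53: ✓ → 37
reopens_sum = 91 + 46 + 56 + 89 + 70 + 64 + 83 + 38 + 37 = 574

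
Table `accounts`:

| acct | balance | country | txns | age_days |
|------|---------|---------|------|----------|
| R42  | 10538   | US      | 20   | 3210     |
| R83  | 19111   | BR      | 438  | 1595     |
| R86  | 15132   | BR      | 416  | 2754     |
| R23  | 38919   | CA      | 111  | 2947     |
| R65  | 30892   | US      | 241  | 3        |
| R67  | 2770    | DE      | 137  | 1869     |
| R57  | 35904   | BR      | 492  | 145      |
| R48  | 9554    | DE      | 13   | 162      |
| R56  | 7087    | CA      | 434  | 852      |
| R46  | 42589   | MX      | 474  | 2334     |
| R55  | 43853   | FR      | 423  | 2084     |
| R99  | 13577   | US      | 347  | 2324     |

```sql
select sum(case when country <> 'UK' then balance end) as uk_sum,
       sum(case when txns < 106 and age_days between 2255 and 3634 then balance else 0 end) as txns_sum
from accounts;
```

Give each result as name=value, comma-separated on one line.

[uk_sum: country <> 'UK']
acct=R42: ✓ → 10538
acct=R83: ✓ → 19111
acct=R86: ✓ → 15132
acct=R23: ✓ → 38919
acct=R65: ✓ → 30892
acct=R67: ✓ → 2770
acct=R57: ✓ → 35904
acct=R48: ✓ → 9554
acct=R56: ✓ → 7087
acct=R46: ✓ → 42589
acct=R55: ✓ → 43853
acct=R99: ✓ → 13577
uk_sum = 10538 + 19111 + 15132 + 38919 + 30892 + 2770 + 35904 + 9554 + 7087 + 42589 + 43853 + 13577 = 269926
—
[txns_sum: txns < 106 and age_days between 2255 and 3634]
acct=R42: ✓ → 10538
acct=R83: ✗
acct=R86: ✗
acct=R23: ✗
acct=R65: ✗
acct=R67: ✗
acct=R57: ✗
acct=R48: ✗
acct=R56: ✗
acct=R46: ✗
acct=R55: ✗
acct=R99: ✗
txns_sum = 10538

uk_sum=269926, txns_sum=10538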